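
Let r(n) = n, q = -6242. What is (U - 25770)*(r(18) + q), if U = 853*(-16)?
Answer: 245337632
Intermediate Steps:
U = -13648
(U - 25770)*(r(18) + q) = (-13648 - 25770)*(18 - 6242) = -39418*(-6224) = 245337632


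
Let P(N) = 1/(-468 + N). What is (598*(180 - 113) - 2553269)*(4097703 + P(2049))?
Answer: -16281706328866132/1581 ≈ -1.0298e+13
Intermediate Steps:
(598*(180 - 113) - 2553269)*(4097703 + P(2049)) = (598*(180 - 113) - 2553269)*(4097703 + 1/(-468 + 2049)) = (598*67 - 2553269)*(4097703 + 1/1581) = (40066 - 2553269)*(4097703 + 1/1581) = -2513203*6478468444/1581 = -16281706328866132/1581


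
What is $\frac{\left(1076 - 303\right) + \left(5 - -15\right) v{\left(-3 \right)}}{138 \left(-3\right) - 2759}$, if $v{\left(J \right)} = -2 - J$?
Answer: $- \frac{793}{3173} \approx -0.24992$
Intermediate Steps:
$\frac{\left(1076 - 303\right) + \left(5 - -15\right) v{\left(-3 \right)}}{138 \left(-3\right) - 2759} = \frac{\left(1076 - 303\right) + \left(5 - -15\right) \left(-2 - -3\right)}{138 \left(-3\right) - 2759} = \frac{\left(1076 - 303\right) + \left(5 + \left(16 - 1\right)\right) \left(-2 + 3\right)}{-414 - 2759} = \frac{773 + \left(5 + 15\right) 1}{-3173} = \left(773 + 20 \cdot 1\right) \left(- \frac{1}{3173}\right) = \left(773 + 20\right) \left(- \frac{1}{3173}\right) = 793 \left(- \frac{1}{3173}\right) = - \frac{793}{3173}$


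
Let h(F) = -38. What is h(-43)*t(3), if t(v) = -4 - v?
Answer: 266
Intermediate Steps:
h(-43)*t(3) = -38*(-4 - 1*3) = -38*(-4 - 3) = -38*(-7) = 266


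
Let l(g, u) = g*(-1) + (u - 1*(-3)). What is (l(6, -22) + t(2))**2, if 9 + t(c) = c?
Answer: 1024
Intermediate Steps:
t(c) = -9 + c
l(g, u) = 3 + u - g (l(g, u) = -g + (u + 3) = -g + (3 + u) = 3 + u - g)
(l(6, -22) + t(2))**2 = ((3 - 22 - 1*6) + (-9 + 2))**2 = ((3 - 22 - 6) - 7)**2 = (-25 - 7)**2 = (-32)**2 = 1024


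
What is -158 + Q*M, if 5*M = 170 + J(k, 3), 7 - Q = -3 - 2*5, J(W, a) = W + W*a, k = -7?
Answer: 410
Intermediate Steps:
Q = 20 (Q = 7 - (-3 - 2*5) = 7 - (-3 - 10) = 7 - 1*(-13) = 7 + 13 = 20)
M = 142/5 (M = (170 - 7*(1 + 3))/5 = (170 - 7*4)/5 = (170 - 28)/5 = (1/5)*142 = 142/5 ≈ 28.400)
-158 + Q*M = -158 + 20*(142/5) = -158 + 568 = 410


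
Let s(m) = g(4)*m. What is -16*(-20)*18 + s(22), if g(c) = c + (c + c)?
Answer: 6024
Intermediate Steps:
g(c) = 3*c (g(c) = c + 2*c = 3*c)
s(m) = 12*m (s(m) = (3*4)*m = 12*m)
-16*(-20)*18 + s(22) = -16*(-20)*18 + 12*22 = 320*18 + 264 = 5760 + 264 = 6024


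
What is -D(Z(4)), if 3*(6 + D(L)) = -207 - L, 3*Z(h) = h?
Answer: 679/9 ≈ 75.444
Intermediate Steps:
Z(h) = h/3
D(L) = -75 - L/3 (D(L) = -6 + (-207 - L)/3 = -6 + (-69 - L/3) = -75 - L/3)
-D(Z(4)) = -(-75 - 4/9) = -1*(-679/9) = 679/9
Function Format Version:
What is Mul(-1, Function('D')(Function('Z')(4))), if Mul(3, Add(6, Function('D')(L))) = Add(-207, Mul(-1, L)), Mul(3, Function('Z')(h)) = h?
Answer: Rational(679, 9) ≈ 75.444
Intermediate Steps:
Function('Z')(h) = Mul(Rational(1, 3), h)
Function('D')(L) = Add(-75, Mul(Rational(-1, 3), L)) (Function('D')(L) = Add(-6, Mul(Rational(1, 3), Add(-207, Mul(-1, L)))) = Add(-6, Add(-69, Mul(Rational(-1, 3), L))) = Add(-75, Mul(Rational(-1, 3), L)))
Mul(-1, Function('D')(Function('Z')(4))) = Mul(-1, Add(-75, Mul(Rational(-1, 3), Mul(Rational(1, 3), 4)))) = Mul(-1, Add(-75, Mul(Rational(-1, 3), Rational(4, 3)))) = Mul(-1, Add(-75, Rational(-4, 9))) = Mul(-1, Rational(-679, 9)) = Rational(679, 9)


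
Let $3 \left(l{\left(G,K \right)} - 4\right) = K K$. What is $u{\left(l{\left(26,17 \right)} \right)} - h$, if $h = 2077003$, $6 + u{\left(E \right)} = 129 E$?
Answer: $-2064066$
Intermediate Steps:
$l{\left(G,K \right)} = 4 + \frac{K^{2}}{3}$ ($l{\left(G,K \right)} = 4 + \frac{K K}{3} = 4 + \frac{K^{2}}{3}$)
$u{\left(E \right)} = -6 + 129 E$
$u{\left(l{\left(26,17 \right)} \right)} - h = \left(-6 + 129 \left(4 + \frac{17^{2}}{3}\right)\right) - 2077003 = \left(-6 + 129 \left(4 + \frac{1}{3} \cdot 289\right)\right) - 2077003 = \left(-6 + 129 \left(4 + \frac{289}{3}\right)\right) - 2077003 = \left(-6 + 129 \cdot \frac{301}{3}\right) - 2077003 = \left(-6 + 12943\right) - 2077003 = 12937 - 2077003 = -2064066$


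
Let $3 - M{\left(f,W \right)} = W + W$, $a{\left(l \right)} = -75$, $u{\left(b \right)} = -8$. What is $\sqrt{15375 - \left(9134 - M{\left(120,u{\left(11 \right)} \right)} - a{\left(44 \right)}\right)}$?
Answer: $\sqrt{6185} \approx 78.645$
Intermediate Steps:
$M{\left(f,W \right)} = 3 - 2 W$ ($M{\left(f,W \right)} = 3 - \left(W + W\right) = 3 - 2 W$)
$\sqrt{15375 - \left(9134 - M{\left(120,u{\left(11 \right)} \right)} - a{\left(44 \right)}\right)} = \sqrt{15375 + \left(\left(-75 + \left(3 - -16\right)\right) - 9134\right)} = \sqrt{15375 + \left(\left(-75 + \left(3 + 16\right)\right) - 9134\right)} = \sqrt{15375 + \left(\left(-75 + 19\right) - 9134\right)} = \sqrt{15375 - 9190} = \sqrt{6185}$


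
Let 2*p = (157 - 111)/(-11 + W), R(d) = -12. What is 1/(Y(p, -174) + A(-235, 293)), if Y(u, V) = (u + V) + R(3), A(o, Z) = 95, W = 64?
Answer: -53/4800 ≈ -0.011042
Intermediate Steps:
p = 23/53 (p = ((157 - 111)/(-11 + 64))/2 = (46/53)/2 = (46*(1/53))/2 = (1/2)*(46/53) = 23/53 ≈ 0.43396)
Y(u, V) = -12 + V + u (Y(u, V) = (u + V) - 12 = (V + u) - 12 = -12 + V + u)
1/(Y(p, -174) + A(-235, 293)) = 1/((-12 - 174 + 23/53) + 95) = 1/(-9835/53 + 95) = 1/(-4800/53) = -53/4800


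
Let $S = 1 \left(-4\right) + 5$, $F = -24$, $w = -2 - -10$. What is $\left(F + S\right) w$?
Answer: $-184$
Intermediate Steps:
$w = 8$ ($w = -2 + 10 = 8$)
$S = 1$ ($S = -4 + 5 = 1$)
$\left(F + S\right) w = \left(-24 + 1\right) 8 = \left(-23\right) 8 = -184$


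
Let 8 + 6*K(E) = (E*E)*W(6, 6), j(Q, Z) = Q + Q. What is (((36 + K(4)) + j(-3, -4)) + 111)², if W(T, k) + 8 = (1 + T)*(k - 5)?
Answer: 18769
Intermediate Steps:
j(Q, Z) = 2*Q
W(T, k) = -8 + (1 + T)*(-5 + k) (W(T, k) = -8 + (1 + T)*(k - 5) = -8 + (1 + T)*(-5 + k))
K(E) = -4/3 - E²/6 (K(E) = -4/3 + ((E*E)*(-13 + 6 - 5*6 + 6*6))/6 = -4/3 + (E²*(-13 + 6 - 30 + 36))/6 = -4/3 + (E²*(-1))/6 = -4/3 + (-E²)/6 = -4/3 - E²/6)
(((36 + K(4)) + j(-3, -4)) + 111)² = (((36 + (-4/3 - ⅙*4²)) + 2*(-3)) + 111)² = (((36 + (-4/3 - ⅙*16)) - 6) + 111)² = (((36 + (-4/3 - 8/3)) - 6) + 111)² = (((36 - 4) - 6) + 111)² = ((32 - 6) + 111)² = (26 + 111)² = 137² = 18769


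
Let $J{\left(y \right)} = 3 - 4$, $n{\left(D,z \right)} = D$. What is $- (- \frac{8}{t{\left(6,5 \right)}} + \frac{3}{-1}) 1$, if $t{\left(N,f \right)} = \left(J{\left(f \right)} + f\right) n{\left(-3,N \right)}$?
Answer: $\frac{7}{3} \approx 2.3333$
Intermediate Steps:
$J{\left(y \right)} = -1$ ($J{\left(y \right)} = 3 - 4 = -1$)
$t{\left(N,f \right)} = 3 - 3 f$ ($t{\left(N,f \right)} = \left(-1 + f\right) \left(-3\right) = 3 - 3 f$)
$- (- \frac{8}{t{\left(6,5 \right)}} + \frac{3}{-1}) 1 = - (- \frac{8}{3 - 15} + \frac{3}{-1}) 1 = - (- \frac{8}{3 - 15} + 3 \left(-1\right)) 1 = - (- \frac{8}{-12} - 3) 1 = - (\left(-8\right) \left(- \frac{1}{12}\right) - 3) 1 = - (\frac{2}{3} - 3) 1 = \left(-1\right) \left(- \frac{7}{3}\right) 1 = \frac{7}{3} \cdot 1 = \frac{7}{3}$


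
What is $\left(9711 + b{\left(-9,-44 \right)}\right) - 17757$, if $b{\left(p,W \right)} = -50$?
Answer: $-8096$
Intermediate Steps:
$\left(9711 + b{\left(-9,-44 \right)}\right) - 17757 = \left(9711 - 50\right) - 17757 = 9661 - 17757 = -8096$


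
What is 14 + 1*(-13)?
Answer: 1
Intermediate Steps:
14 + 1*(-13) = 14 - 13 = 1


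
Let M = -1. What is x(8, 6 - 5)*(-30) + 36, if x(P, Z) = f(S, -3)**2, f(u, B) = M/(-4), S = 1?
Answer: 273/8 ≈ 34.125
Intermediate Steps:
f(u, B) = 1/4 (f(u, B) = -1/(-4) = -1*(-1/4) = 1/4)
x(P, Z) = 1/16 (x(P, Z) = (1/4)**2 = 1/16)
x(8, 6 - 5)*(-30) + 36 = (1/16)*(-30) + 36 = -15/8 + 36 = 273/8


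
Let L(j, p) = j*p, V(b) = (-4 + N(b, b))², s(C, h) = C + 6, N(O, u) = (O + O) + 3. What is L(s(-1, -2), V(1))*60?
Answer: 300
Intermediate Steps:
N(O, u) = 3 + 2*O (N(O, u) = 2*O + 3 = 3 + 2*O)
s(C, h) = 6 + C
V(b) = (-1 + 2*b)² (V(b) = (-4 + (3 + 2*b))² = (-1 + 2*b)²)
L(s(-1, -2), V(1))*60 = ((6 - 1)*(-1 + 2*1)²)*60 = (5*(-1 + 2)²)*60 = (5*1²)*60 = (5*1)*60 = 5*60 = 300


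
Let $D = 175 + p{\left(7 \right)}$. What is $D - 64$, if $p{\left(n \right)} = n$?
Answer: $118$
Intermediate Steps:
$D = 182$ ($D = 175 + 7 = 182$)
$D - 64 = 182 - 64 = 118$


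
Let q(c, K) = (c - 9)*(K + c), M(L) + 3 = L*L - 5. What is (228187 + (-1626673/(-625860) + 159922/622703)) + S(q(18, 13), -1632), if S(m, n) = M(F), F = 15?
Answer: 89015838986610359/389724899580 ≈ 2.2841e+5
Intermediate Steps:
M(L) = -8 + L² (M(L) = -3 + (L*L - 5) = -3 + (L² - 5) = -3 + (-5 + L²) = -8 + L²)
q(c, K) = (-9 + c)*(K + c)
S(m, n) = 217 (S(m, n) = -8 + 15² = -8 + 225 = 217)
(228187 + (-1626673/(-625860) + 159922/622703)) + S(q(18, 13), -1632) = (228187 + (-1626673/(-625860) + 159922/622703)) + 217 = (228187 + (-1626673*(-1/625860) + 159922*(1/622703))) + 217 = (228187 + (1626673/625860 + 159922/622703)) + 217 = (228187 + 1113022940039/389724899580) + 217 = 88931268683401499/389724899580 + 217 = 89015838986610359/389724899580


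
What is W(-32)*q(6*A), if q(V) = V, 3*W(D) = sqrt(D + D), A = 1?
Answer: 16*I ≈ 16.0*I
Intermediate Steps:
W(D) = sqrt(2)*sqrt(D)/3 (W(D) = sqrt(D + D)/3 = sqrt(2*D)/3 = (sqrt(2)*sqrt(D))/3 = sqrt(2)*sqrt(D)/3)
W(-32)*q(6*A) = (sqrt(2)*sqrt(-32)/3)*(6*1) = (sqrt(2)*(4*I*sqrt(2))/3)*6 = (8*I/3)*6 = 16*I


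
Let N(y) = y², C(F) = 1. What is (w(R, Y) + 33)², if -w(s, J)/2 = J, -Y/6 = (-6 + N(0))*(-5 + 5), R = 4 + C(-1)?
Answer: 1089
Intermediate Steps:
R = 5 (R = 4 + 1 = 5)
Y = 0 (Y = -6*(-6 + 0²)*(-5 + 5) = -6*(-6 + 0)*0 = -(-36)*0 = -6*0 = 0)
w(s, J) = -2*J
(w(R, Y) + 33)² = (-2*0 + 33)² = (0 + 33)² = 33² = 1089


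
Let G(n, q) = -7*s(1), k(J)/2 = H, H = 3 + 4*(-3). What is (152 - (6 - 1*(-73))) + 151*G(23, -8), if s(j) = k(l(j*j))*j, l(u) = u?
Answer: 19099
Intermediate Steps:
H = -9 (H = 3 - 12 = -9)
k(J) = -18 (k(J) = 2*(-9) = -18)
s(j) = -18*j
G(n, q) = 126 (G(n, q) = -(-126) = -7*(-18) = 126)
(152 - (6 - 1*(-73))) + 151*G(23, -8) = (152 - (6 - 1*(-73))) + 151*126 = (152 - (6 + 73)) + 19026 = (152 - 1*79) + 19026 = (152 - 79) + 19026 = 73 + 19026 = 19099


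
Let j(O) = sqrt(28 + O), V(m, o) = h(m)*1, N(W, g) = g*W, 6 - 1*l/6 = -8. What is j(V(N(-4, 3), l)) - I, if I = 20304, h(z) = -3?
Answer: -20299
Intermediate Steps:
l = 84 (l = 36 - 6*(-8) = 36 + 48 = 84)
N(W, g) = W*g
V(m, o) = -3 (V(m, o) = -3*1 = -3)
j(V(N(-4, 3), l)) - I = sqrt(28 - 3) - 1*20304 = sqrt(25) - 20304 = 5 - 20304 = -20299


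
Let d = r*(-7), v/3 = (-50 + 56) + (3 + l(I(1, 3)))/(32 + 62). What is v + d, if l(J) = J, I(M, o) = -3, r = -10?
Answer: 88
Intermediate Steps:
v = 18 (v = 3*((-50 + 56) + (3 - 3)/(32 + 62)) = 3*(6 + 0/94) = 3*(6 + 0*(1/94)) = 3*(6 + 0) = 3*6 = 18)
d = 70 (d = -10*(-7) = 70)
v + d = 18 + 70 = 88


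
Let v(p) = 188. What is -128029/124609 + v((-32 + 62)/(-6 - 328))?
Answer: 23298463/124609 ≈ 186.97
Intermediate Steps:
-128029/124609 + v((-32 + 62)/(-6 - 328)) = -128029/124609 + 188 = 23298463/124609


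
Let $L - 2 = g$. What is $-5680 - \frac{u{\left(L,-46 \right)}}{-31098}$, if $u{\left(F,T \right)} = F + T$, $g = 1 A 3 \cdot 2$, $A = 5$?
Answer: $- \frac{88318327}{15549} \approx -5680.0$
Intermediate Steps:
$g = 30$ ($g = 1 \cdot 5 \cdot 3 \cdot 2 = 5 \cdot 3 \cdot 2 = 15 \cdot 2 = 30$)
$L = 32$ ($L = 2 + 30 = 32$)
$-5680 - \frac{u{\left(L,-46 \right)}}{-31098} = -5680 - \frac{32 - 46}{-31098} = -5680 - \left(-14\right) \left(- \frac{1}{31098}\right) = -5680 - \frac{7}{15549} = - \frac{88318327}{15549}$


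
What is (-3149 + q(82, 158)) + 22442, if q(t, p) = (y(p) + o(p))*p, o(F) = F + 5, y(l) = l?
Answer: 70011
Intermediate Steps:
o(F) = 5 + F
q(t, p) = p*(5 + 2*p) (q(t, p) = (p + (5 + p))*p = (5 + 2*p)*p = p*(5 + 2*p))
(-3149 + q(82, 158)) + 22442 = (-3149 + 158*(5 + 2*158)) + 22442 = (-3149 + 158*(5 + 316)) + 22442 = (-3149 + 158*321) + 22442 = (-3149 + 50718) + 22442 = 47569 + 22442 = 70011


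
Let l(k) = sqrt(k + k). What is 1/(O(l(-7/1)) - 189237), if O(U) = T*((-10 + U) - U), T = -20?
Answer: -1/189037 ≈ -5.2900e-6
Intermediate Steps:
l(k) = sqrt(2)*sqrt(k) (l(k) = sqrt(2*k) = sqrt(2)*sqrt(k))
O(U) = 200 (O(U) = -20*((-10 + U) - U) = -20*(-10) = 200)
1/(O(l(-7/1)) - 189237) = 1/(200 - 189237) = 1/(-189037) = -1/189037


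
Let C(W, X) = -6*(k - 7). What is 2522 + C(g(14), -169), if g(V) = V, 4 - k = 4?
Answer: 2564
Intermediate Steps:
k = 0 (k = 4 - 1*4 = 4 - 4 = 0)
C(W, X) = 42 (C(W, X) = -6*(0 - 7) = -6*(-7) = 42)
2522 + C(g(14), -169) = 2522 + 42 = 2564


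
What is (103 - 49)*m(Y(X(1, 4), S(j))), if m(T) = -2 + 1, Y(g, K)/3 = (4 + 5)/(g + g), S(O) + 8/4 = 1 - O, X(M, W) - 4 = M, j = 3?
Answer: -54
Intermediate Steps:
X(M, W) = 4 + M
S(O) = -1 - O (S(O) = -2 + (1 - O) = -1 - O)
Y(g, K) = 27/(2*g) (Y(g, K) = 3*((4 + 5)/(g + g)) = 3*(9/((2*g))) = 3*(9*(1/(2*g))) = 3*(9/(2*g)) = 27/(2*g))
m(T) = -1
(103 - 49)*m(Y(X(1, 4), S(j))) = (103 - 49)*(-1) = 54*(-1) = -54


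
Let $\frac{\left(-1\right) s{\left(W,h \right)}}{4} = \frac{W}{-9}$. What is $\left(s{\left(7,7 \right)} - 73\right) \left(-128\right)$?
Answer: $\frac{80512}{9} \approx 8945.8$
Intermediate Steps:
$s{\left(W,h \right)} = \frac{4 W}{9}$ ($s{\left(W,h \right)} = - 4 \frac{W}{-9} = - 4 W \left(- \frac{1}{9}\right) = - 4 \left(- \frac{W}{9}\right) = \frac{4 W}{9}$)
$\left(s{\left(7,7 \right)} - 73\right) \left(-128\right) = \left(\frac{4}{9} \cdot 7 - 73\right) \left(-128\right) = \left(\frac{28}{9} - 73\right) \left(-128\right) = \left(- \frac{629}{9}\right) \left(-128\right) = \frac{80512}{9}$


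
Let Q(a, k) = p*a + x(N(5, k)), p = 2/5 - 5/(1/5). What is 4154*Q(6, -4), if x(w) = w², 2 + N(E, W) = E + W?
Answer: -3044882/5 ≈ -6.0898e+5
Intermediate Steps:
N(E, W) = -2 + E + W (N(E, W) = -2 + (E + W) = -2 + E + W)
p = -123/5 (p = 2*(⅕) - 5/⅕ = ⅖ - 5*5 = ⅖ - 25 = -123/5 ≈ -24.600)
Q(a, k) = (3 + k)² - 123*a/5 (Q(a, k) = -123*a/5 + (-2 + 5 + k)² = -123*a/5 + (3 + k)² = (3 + k)² - 123*a/5)
4154*Q(6, -4) = 4154*((3 - 4)² - 123/5*6) = 4154*((-1)² - 738/5) = 4154*(1 - 738/5) = 4154*(-733/5) = -3044882/5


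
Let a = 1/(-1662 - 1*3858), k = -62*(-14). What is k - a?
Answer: 4791361/5520 ≈ 868.00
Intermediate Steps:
k = 868
a = -1/5520 (a = 1/(-1662 - 3858) = 1/(-5520) = -1/5520 ≈ -0.00018116)
k - a = 868 - 1*(-1/5520) = 868 + 1/5520 = 4791361/5520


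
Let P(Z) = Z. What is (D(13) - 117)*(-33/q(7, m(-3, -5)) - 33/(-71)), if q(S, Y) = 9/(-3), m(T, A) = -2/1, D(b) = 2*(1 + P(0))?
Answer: -93610/71 ≈ -1318.5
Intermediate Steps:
D(b) = 2 (D(b) = 2*(1 + 0) = 2*1 = 2)
m(T, A) = -2 (m(T, A) = -2*1 = -2)
q(S, Y) = -3 (q(S, Y) = 9*(-⅓) = -3)
(D(13) - 117)*(-33/q(7, m(-3, -5)) - 33/(-71)) = (2 - 117)*(-33/(-3) - 33/(-71)) = -115*(-33*(-⅓) - 33*(-1/71)) = -115*(11 + 33/71) = -115*814/71 = -93610/71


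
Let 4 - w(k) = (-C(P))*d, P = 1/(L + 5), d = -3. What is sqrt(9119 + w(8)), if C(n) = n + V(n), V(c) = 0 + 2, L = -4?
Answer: 7*sqrt(186) ≈ 95.467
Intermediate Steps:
V(c) = 2
P = 1 (P = 1/(-4 + 5) = 1/1 = 1)
C(n) = 2 + n (C(n) = n + 2 = 2 + n)
w(k) = -5 (w(k) = 4 - (-(2 + 1))*(-3) = 4 - (-1*3)*(-3) = 4 - (-3)*(-3) = 4 - 1*9 = 4 - 9 = -5)
sqrt(9119 + w(8)) = sqrt(9119 - 5) = sqrt(9114) = 7*sqrt(186)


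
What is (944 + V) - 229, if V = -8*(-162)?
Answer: 2011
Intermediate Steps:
V = 1296
(944 + V) - 229 = (944 + 1296) - 229 = 2240 - 229 = 2011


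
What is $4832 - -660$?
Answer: $5492$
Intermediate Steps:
$4832 - -660 = 4832 + \left(627 + 33\right) = 4832 + 660 = 5492$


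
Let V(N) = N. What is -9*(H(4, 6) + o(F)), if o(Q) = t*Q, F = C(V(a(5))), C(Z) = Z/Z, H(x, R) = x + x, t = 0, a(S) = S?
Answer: -72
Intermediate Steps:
H(x, R) = 2*x
C(Z) = 1
F = 1
o(Q) = 0 (o(Q) = 0*Q = 0)
-9*(H(4, 6) + o(F)) = -9*(2*4 + 0) = -9*(8 + 0) = -9*8 = -72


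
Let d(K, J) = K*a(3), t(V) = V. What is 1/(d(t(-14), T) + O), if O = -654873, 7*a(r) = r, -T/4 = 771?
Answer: -1/654879 ≈ -1.5270e-6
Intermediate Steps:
T = -3084 (T = -4*771 = -3084)
a(r) = r/7
d(K, J) = 3*K/7 (d(K, J) = K*((⅐)*3) = K*(3/7) = 3*K/7)
1/(d(t(-14), T) + O) = 1/((3/7)*(-14) - 654873) = 1/(-6 - 654873) = 1/(-654879) = -1/654879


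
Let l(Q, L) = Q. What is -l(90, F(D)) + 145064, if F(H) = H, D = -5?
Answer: 144974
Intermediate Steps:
-l(90, F(D)) + 145064 = -1*90 + 145064 = -90 + 145064 = 144974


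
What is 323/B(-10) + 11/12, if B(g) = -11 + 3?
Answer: -947/24 ≈ -39.458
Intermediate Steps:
B(g) = -8
323/B(-10) + 11/12 = 323/(-8) + 11/12 = 323*(-⅛) + 11*(1/12) = -323/8 + 11/12 = -947/24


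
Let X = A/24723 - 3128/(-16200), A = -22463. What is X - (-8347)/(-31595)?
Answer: -34436568907/35150543325 ≈ -0.97969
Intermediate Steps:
X = -3980098/5562675 (X = -22463/24723 - 3128/(-16200) = -22463*1/24723 - 3128*(-1/16200) = -22463/24723 + 391/2025 = -3980098/5562675 ≈ -0.71550)
X - (-8347)/(-31595) = -3980098/5562675 - (-8347)/(-31595) = -3980098/5562675 - (-8347)*(-1)/31595 = -3980098/5562675 - 1*8347/31595 = -3980098/5562675 - 8347/31595 = -34436568907/35150543325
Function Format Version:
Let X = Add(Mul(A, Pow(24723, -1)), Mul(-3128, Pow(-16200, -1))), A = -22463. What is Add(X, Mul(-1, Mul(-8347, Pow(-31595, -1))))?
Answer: Rational(-34436568907, 35150543325) ≈ -0.97969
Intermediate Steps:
X = Rational(-3980098, 5562675) (X = Add(Mul(-22463, Pow(24723, -1)), Mul(-3128, Pow(-16200, -1))) = Add(Mul(-22463, Rational(1, 24723)), Mul(-3128, Rational(-1, 16200))) = Add(Rational(-22463, 24723), Rational(391, 2025)) = Rational(-3980098, 5562675) ≈ -0.71550)
Add(X, Mul(-1, Mul(-8347, Pow(-31595, -1)))) = Add(Rational(-3980098, 5562675), Mul(-1, Mul(-8347, Pow(-31595, -1)))) = Add(Rational(-3980098, 5562675), Mul(-1, Mul(-8347, Rational(-1, 31595)))) = Add(Rational(-3980098, 5562675), Mul(-1, Rational(8347, 31595))) = Add(Rational(-3980098, 5562675), Rational(-8347, 31595)) = Rational(-34436568907, 35150543325)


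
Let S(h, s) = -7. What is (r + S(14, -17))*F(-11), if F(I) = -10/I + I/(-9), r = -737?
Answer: -52328/33 ≈ -1585.7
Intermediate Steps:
F(I) = -10/I - I/9 (F(I) = -10/I + I*(-1/9) = -10/I - I/9)
(r + S(14, -17))*F(-11) = (-737 - 7)*(-10/(-11) - 1/9*(-11)) = -744*(-10*(-1/11) + 11/9) = -744*(10/11 + 11/9) = -744*211/99 = -52328/33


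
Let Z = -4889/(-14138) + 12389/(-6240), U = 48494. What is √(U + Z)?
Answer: √34894082179047810/848280 ≈ 220.21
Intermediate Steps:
Z = -5563397/3393120 (Z = -4889*(-1/14138) + 12389*(-1/6240) = 4889/14138 - 953/480 = -5563397/3393120 ≈ -1.6396)
√(U + Z) = √(48494 - 5563397/3393120) = √(164540397883/3393120) = √34894082179047810/848280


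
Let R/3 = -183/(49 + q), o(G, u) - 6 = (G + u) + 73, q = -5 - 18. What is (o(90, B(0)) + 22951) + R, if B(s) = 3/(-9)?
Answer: 1801687/78 ≈ 23099.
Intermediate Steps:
q = -23
B(s) = -⅓ (B(s) = 3*(-⅑) = -⅓)
o(G, u) = 79 + G + u (o(G, u) = 6 + ((G + u) + 73) = 6 + (73 + G + u) = 79 + G + u)
R = -549/26 (R = 3*(-183/(49 - 23)) = 3*(-183/26) = -549/26 ≈ -21.115)
(o(90, B(0)) + 22951) + R = ((79 + 90 - ⅓) + 22951) - 549/26 = (506/3 + 22951) - 549/26 = 69359/3 - 549/26 = 1801687/78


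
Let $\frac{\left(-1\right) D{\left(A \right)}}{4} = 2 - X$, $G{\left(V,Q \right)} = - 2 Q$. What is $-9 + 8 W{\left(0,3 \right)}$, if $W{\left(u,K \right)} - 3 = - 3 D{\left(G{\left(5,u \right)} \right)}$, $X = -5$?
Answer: $687$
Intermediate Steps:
$D{\left(A \right)} = -28$ ($D{\left(A \right)} = - 4 \left(2 - -5\right) = - 4 \left(2 + 5\right) = \left(-4\right) 7 = -28$)
$W{\left(u,K \right)} = 87$ ($W{\left(u,K \right)} = 3 - -84 = 3 + 84 = 87$)
$-9 + 8 W{\left(0,3 \right)} = -9 + 8 \cdot 87 = -9 + 696 = 687$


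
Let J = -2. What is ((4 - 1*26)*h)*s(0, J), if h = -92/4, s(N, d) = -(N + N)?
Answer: 0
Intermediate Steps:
s(N, d) = -2*N
h = -23 (h = -92*¼ = -23)
((4 - 1*26)*h)*s(0, J) = ((4 - 1*26)*(-23))*(-2*0) = ((4 - 26)*(-23))*0 = -22*(-23)*0 = 506*0 = 0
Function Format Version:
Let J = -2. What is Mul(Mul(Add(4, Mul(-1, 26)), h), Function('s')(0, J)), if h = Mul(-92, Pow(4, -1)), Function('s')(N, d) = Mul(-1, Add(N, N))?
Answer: 0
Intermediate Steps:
Function('s')(N, d) = Mul(-2, N) (Function('s')(N, d) = Mul(-1, Mul(2, N)) = Mul(-2, N))
h = -23 (h = Mul(-92, Rational(1, 4)) = -23)
Mul(Mul(Add(4, Mul(-1, 26)), h), Function('s')(0, J)) = Mul(Mul(Add(4, Mul(-1, 26)), -23), Mul(-2, 0)) = Mul(Mul(Add(4, -26), -23), 0) = Mul(Mul(-22, -23), 0) = Mul(506, 0) = 0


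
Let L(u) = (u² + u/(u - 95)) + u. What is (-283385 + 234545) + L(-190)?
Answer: -38788/3 ≈ -12929.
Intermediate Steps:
L(u) = u + u² + u/(-95 + u) (L(u) = (u² + u/(-95 + u)) + u = u + u² + u/(-95 + u))
(-283385 + 234545) + L(-190) = (-283385 + 234545) - 190*(-94 + (-190)² - 94*(-190))/(-95 - 190) = -48840 - 190*(-94 + 36100 + 17860)/(-285) = -48840 - 190*(-1/285)*53866 = -48840 + 107732/3 = -38788/3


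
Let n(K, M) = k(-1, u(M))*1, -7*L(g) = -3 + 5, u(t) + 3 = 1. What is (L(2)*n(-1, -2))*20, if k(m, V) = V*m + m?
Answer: -40/7 ≈ -5.7143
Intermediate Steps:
u(t) = -2 (u(t) = -3 + 1 = -2)
L(g) = -2/7 (L(g) = -(-3 + 5)/7 = -1/7*2 = -2/7)
k(m, V) = m + V*m
n(K, M) = 1 (n(K, M) = -(1 - 2)*1 = -1*(-1)*1 = 1*1 = 1)
(L(2)*n(-1, -2))*20 = -2/7*1*20 = -2/7*20 = -40/7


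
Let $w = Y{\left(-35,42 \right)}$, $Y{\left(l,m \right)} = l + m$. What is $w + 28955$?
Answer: $28962$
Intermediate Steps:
$w = 7$ ($w = -35 + 42 = 7$)
$w + 28955 = 7 + 28955 = 28962$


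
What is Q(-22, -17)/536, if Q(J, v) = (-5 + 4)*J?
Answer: 11/268 ≈ 0.041045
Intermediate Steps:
Q(J, v) = -J
Q(-22, -17)/536 = -1*(-22)/536 = 22*(1/536) = 11/268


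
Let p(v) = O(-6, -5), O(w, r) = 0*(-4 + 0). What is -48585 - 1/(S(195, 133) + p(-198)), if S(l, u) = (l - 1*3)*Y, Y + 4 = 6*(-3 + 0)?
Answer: -205223039/4224 ≈ -48585.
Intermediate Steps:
Y = -22 (Y = -4 + 6*(-3 + 0) = -4 + 6*(-3) = -4 - 18 = -22)
O(w, r) = 0 (O(w, r) = 0*(-4) = 0)
p(v) = 0
S(l, u) = 66 - 22*l (S(l, u) = (l - 1*3)*(-22) = (l - 3)*(-22) = (-3 + l)*(-22) = 66 - 22*l)
-48585 - 1/(S(195, 133) + p(-198)) = -48585 - 1/((66 - 22*195) + 0) = -48585 - 1/((66 - 4290) + 0) = -48585 - 1/(-4224 + 0) = -48585 - 1/(-4224) = -48585 - 1*(-1/4224) = -48585 + 1/4224 = -205223039/4224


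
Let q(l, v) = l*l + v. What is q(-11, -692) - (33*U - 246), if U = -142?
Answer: 4361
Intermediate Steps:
q(l, v) = v + l**2 (q(l, v) = l**2 + v = v + l**2)
q(-11, -692) - (33*U - 246) = (-692 + (-11)**2) - (33*(-142) - 246) = (-692 + 121) - (-4686 - 246) = -571 - 1*(-4932) = -571 + 4932 = 4361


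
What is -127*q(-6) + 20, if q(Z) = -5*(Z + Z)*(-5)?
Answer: 38120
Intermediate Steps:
q(Z) = 50*Z (q(Z) = -10*Z*(-5) = 50*Z)
-127*q(-6) + 20 = -6350*(-6) + 20 = -127*(-300) + 20 = 38100 + 20 = 38120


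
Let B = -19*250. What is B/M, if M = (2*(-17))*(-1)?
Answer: -2375/17 ≈ -139.71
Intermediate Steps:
B = -4750
M = 34 (M = -34*(-1) = 34)
B/M = -4750/34 = -4750*1/34 = -2375/17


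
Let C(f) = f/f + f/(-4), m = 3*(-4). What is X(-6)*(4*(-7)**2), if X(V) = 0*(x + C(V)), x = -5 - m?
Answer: 0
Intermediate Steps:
m = -12
x = 7 (x = -5 - 1*(-12) = -5 + 12 = 7)
C(f) = 1 - f/4 (C(f) = 1 + f*(-1/4) = 1 - f/4)
X(V) = 0 (X(V) = 0*(7 + (1 - V/4)) = 0*(8 - V/4) = 0)
X(-6)*(4*(-7)**2) = 0*(4*(-7)**2) = 0*(4*49) = 0*196 = 0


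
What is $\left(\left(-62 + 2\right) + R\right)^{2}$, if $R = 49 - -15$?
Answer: $16$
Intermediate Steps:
$R = 64$ ($R = 49 + 15 = 64$)
$\left(\left(-62 + 2\right) + R\right)^{2} = \left(\left(-62 + 2\right) + 64\right)^{2} = \left(-60 + 64\right)^{2} = 4^{2} = 16$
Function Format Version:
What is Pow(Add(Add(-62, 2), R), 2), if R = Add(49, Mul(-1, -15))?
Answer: 16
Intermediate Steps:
R = 64 (R = Add(49, 15) = 64)
Pow(Add(Add(-62, 2), R), 2) = Pow(Add(Add(-62, 2), 64), 2) = Pow(Add(-60, 64), 2) = Pow(4, 2) = 16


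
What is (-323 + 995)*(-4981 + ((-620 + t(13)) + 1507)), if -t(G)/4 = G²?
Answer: -3205440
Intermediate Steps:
t(G) = -4*G²
(-323 + 995)*(-4981 + ((-620 + t(13)) + 1507)) = (-323 + 995)*(-4981 + ((-620 - 4*13²) + 1507)) = 672*(-4981 + ((-620 - 4*169) + 1507)) = 672*(-4981 + ((-620 - 676) + 1507)) = 672*(-4981 + (-1296 + 1507)) = 672*(-4981 + 211) = 672*(-4770) = -3205440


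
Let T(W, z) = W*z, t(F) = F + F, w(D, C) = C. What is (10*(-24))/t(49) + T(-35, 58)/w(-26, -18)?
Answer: 48655/441 ≈ 110.33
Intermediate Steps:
t(F) = 2*F
(10*(-24))/t(49) + T(-35, 58)/w(-26, -18) = (10*(-24))/((2*49)) - 35*58/(-18) = -240/98 - 2030*(-1/18) = -240*1/98 + 1015/9 = -120/49 + 1015/9 = 48655/441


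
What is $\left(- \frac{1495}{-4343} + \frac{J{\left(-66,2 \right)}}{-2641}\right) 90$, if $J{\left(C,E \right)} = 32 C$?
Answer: $\frac{1180863990}{11469863} \approx 102.95$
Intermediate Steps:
$\left(- \frac{1495}{-4343} + \frac{J{\left(-66,2 \right)}}{-2641}\right) 90 = \left(- \frac{1495}{-4343} + \frac{32 \left(-66\right)}{-2641}\right) 90 = \left(\left(-1495\right) \left(- \frac{1}{4343}\right) - - \frac{2112}{2641}\right) 90 = \left(\frac{1495}{4343} + \frac{2112}{2641}\right) 90 = \frac{13120711}{11469863} \cdot 90 = \frac{1180863990}{11469863}$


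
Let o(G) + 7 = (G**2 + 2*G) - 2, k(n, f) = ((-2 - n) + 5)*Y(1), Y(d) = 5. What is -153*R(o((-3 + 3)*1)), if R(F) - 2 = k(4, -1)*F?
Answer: -7191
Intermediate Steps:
k(n, f) = 15 - 5*n (k(n, f) = ((-2 - n) + 5)*5 = (3 - n)*5 = 15 - 5*n)
o(G) = -9 + G**2 + 2*G (o(G) = -7 + ((G**2 + 2*G) - 2) = -7 + (-2 + G**2 + 2*G) = -9 + G**2 + 2*G)
R(F) = 2 - 5*F (R(F) = 2 + (15 - 5*4)*F = 2 + (15 - 20)*F = 2 - 5*F)
-153*R(o((-3 + 3)*1)) = -153*(2 - 5*(-9 + ((-3 + 3)*1)**2 + 2*((-3 + 3)*1))) = -153*(2 - 5*(-9 + (0*1)**2 + 2*(0*1))) = -153*(2 - 5*(-9 + 0**2 + 2*0)) = -153*(2 - 5*(-9 + 0 + 0)) = -153*(2 - 5*(-9)) = -153*(2 + 45) = -153*47 = -7191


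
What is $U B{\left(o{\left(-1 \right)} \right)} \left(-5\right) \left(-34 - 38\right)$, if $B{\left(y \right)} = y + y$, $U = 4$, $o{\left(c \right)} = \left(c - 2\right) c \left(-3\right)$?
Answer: $-25920$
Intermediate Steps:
$o{\left(c \right)} = - 3 c \left(-2 + c\right)$ ($o{\left(c \right)} = \left(-2 + c\right) c \left(-3\right) = c \left(-2 + c\right) \left(-3\right) = - 3 c \left(-2 + c\right)$)
$B{\left(y \right)} = 2 y$
$U B{\left(o{\left(-1 \right)} \right)} \left(-5\right) \left(-34 - 38\right) = 4 \cdot 2 \cdot 3 \left(-1\right) \left(2 - -1\right) \left(-5\right) \left(-34 - 38\right) = 4 \cdot 2 \cdot 3 \left(-1\right) \left(2 + 1\right) \left(-5\right) \left(-72\right) = 4 \cdot 2 \cdot 3 \left(-1\right) 3 \left(-5\right) \left(-72\right) = 4 \cdot 2 \left(-9\right) \left(-5\right) \left(-72\right) = 4 \left(-18\right) \left(-5\right) \left(-72\right) = \left(-72\right) \left(-5\right) \left(-72\right) = 360 \left(-72\right) = -25920$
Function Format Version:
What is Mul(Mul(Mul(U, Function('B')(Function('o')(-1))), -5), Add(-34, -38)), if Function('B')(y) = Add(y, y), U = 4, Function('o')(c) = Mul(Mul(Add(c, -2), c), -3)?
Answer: -25920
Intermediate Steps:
Function('o')(c) = Mul(-3, c, Add(-2, c)) (Function('o')(c) = Mul(Mul(Add(-2, c), c), -3) = Mul(Mul(c, Add(-2, c)), -3) = Mul(-3, c, Add(-2, c)))
Function('B')(y) = Mul(2, y)
Mul(Mul(Mul(U, Function('B')(Function('o')(-1))), -5), Add(-34, -38)) = Mul(Mul(Mul(4, Mul(2, Mul(3, -1, Add(2, Mul(-1, -1))))), -5), Add(-34, -38)) = Mul(Mul(Mul(4, Mul(2, Mul(3, -1, Add(2, 1)))), -5), -72) = Mul(Mul(Mul(4, Mul(2, Mul(3, -1, 3))), -5), -72) = Mul(Mul(Mul(4, Mul(2, -9)), -5), -72) = Mul(Mul(Mul(4, -18), -5), -72) = Mul(Mul(-72, -5), -72) = Mul(360, -72) = -25920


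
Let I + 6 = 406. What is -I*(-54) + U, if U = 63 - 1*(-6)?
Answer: 21669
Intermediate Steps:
I = 400 (I = -6 + 406 = 400)
U = 69 (U = 63 + 6 = 69)
-I*(-54) + U = -1*400*(-54) + 69 = -400*(-54) + 69 = 21600 + 69 = 21669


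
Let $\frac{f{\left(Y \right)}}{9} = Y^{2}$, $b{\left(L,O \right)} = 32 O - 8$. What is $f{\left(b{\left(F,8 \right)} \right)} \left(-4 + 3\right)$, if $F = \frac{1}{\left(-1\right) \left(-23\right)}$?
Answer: $-553536$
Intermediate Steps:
$F = \frac{1}{23} \approx 0.043478$
$b{\left(L,O \right)} = -8 + 32 O$
$f{\left(Y \right)} = 9 Y^{2}$
$f{\left(b{\left(F,8 \right)} \right)} \left(-4 + 3\right) = 9 \left(-8 + 32 \cdot 8\right)^{2} \left(-4 + 3\right) = 9 \left(-8 + 256\right)^{2} \left(-1\right) = 9 \cdot 248^{2} \left(-1\right) = 9 \cdot 61504 \left(-1\right) = 553536 \left(-1\right) = -553536$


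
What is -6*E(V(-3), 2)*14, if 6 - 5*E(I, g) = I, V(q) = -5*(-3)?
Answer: 756/5 ≈ 151.20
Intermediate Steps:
V(q) = 15
E(I, g) = 6/5 - I/5
-6*E(V(-3), 2)*14 = -6*(6/5 - ⅕*15)*14 = -6*(6/5 - 3)*14 = -6*(-9/5)*14 = (54/5)*14 = 756/5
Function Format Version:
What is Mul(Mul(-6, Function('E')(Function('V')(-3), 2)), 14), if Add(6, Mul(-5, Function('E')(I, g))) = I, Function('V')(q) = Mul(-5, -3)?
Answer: Rational(756, 5) ≈ 151.20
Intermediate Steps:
Function('V')(q) = 15
Function('E')(I, g) = Add(Rational(6, 5), Mul(Rational(-1, 5), I))
Mul(Mul(-6, Function('E')(Function('V')(-3), 2)), 14) = Mul(Mul(-6, Add(Rational(6, 5), Mul(Rational(-1, 5), 15))), 14) = Mul(Mul(-6, Add(Rational(6, 5), -3)), 14) = Mul(Mul(-6, Rational(-9, 5)), 14) = Mul(Rational(54, 5), 14) = Rational(756, 5)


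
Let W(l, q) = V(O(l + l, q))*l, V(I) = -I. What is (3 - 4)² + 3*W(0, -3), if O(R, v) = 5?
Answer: 1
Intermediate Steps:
W(l, q) = -5*l (W(l, q) = (-1*5)*l = -5*l)
(3 - 4)² + 3*W(0, -3) = (3 - 4)² + 3*(-5*0) = (-1)² + 3*0 = 1 + 0 = 1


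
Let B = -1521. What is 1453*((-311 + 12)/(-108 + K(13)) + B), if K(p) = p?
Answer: -209516788/95 ≈ -2.2054e+6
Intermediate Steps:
1453*((-311 + 12)/(-108 + K(13)) + B) = 1453*((-311 + 12)/(-108 + 13) - 1521) = 1453*(-299/(-95) - 1521) = 1453*(-299*(-1/95) - 1521) = 1453*(299/95 - 1521) = 1453*(-144196/95) = -209516788/95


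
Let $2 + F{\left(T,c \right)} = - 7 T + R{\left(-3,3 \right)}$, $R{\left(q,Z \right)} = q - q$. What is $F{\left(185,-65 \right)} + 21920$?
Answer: $20623$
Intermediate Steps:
$R{\left(q,Z \right)} = 0$
$F{\left(T,c \right)} = -2 - 7 T$ ($F{\left(T,c \right)} = -2 + \left(- 7 T + 0\right) = -2 - 7 T$)
$F{\left(185,-65 \right)} + 21920 = \left(-2 - 1295\right) + 21920 = -1297 + 21920 = 20623$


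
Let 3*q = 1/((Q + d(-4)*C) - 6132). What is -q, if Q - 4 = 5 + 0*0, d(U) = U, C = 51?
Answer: 1/18981 ≈ 5.2684e-5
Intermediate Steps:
Q = 9 (Q = 4 + (5 + 0*0) = 4 + (5 + 0) = 4 + 5 = 9)
q = -1/18981 (q = 1/(3*((9 - 4*51) - 6132)) = 1/(3*((9 - 204) - 6132)) = 1/(3*(-195 - 6132)) = (1/3)/(-6327) = (1/3)*(-1/6327) = -1/18981 ≈ -5.2684e-5)
-q = -1*(-1/18981) = 1/18981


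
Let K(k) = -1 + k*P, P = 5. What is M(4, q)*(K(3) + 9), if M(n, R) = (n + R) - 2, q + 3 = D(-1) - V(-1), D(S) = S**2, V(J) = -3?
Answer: 69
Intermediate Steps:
q = 1 (q = -3 + ((-1)**2 - 1*(-3)) = -3 + (1 + 3) = -3 + 4 = 1)
K(k) = -1 + 5*k (K(k) = -1 + k*5 = -1 + 5*k)
M(n, R) = -2 + R + n (M(n, R) = (R + n) - 2 = -2 + R + n)
M(4, q)*(K(3) + 9) = (-2 + 1 + 4)*((-1 + 5*3) + 9) = 3*((-1 + 15) + 9) = 3*(14 + 9) = 3*23 = 69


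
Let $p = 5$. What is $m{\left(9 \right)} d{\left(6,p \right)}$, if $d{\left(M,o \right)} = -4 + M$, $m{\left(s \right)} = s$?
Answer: $18$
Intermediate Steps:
$m{\left(9 \right)} d{\left(6,p \right)} = 9 \left(-4 + 6\right) = 9 \cdot 2 = 18$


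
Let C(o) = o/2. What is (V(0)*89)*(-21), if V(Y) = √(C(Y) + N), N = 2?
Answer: -1869*√2 ≈ -2643.2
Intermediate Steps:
C(o) = o/2 (C(o) = o*(½) = o/2)
V(Y) = √(2 + Y/2) (V(Y) = √(Y/2 + 2) = √(2 + Y/2))
(V(0)*89)*(-21) = ((√(8 + 2*0)/2)*89)*(-21) = ((√(8 + 0)/2)*89)*(-21) = ((√8/2)*89)*(-21) = (((2*√2)/2)*89)*(-21) = (√2*89)*(-21) = (89*√2)*(-21) = -1869*√2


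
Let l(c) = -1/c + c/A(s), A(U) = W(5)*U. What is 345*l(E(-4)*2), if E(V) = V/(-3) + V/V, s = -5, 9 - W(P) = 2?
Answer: -1679/14 ≈ -119.93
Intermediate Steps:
W(P) = 7 (W(P) = 9 - 1*2 = 9 - 2 = 7)
A(U) = 7*U
E(V) = 1 - V/3 (E(V) = V*(-⅓) + 1 = -V/3 + 1 = 1 - V/3)
l(c) = -1/c - c/35 (l(c) = -1/c + c/((7*(-5))) = -1/c + c/(-35) = -1/c + c*(-1/35) = -1/c - c/35)
345*l(E(-4)*2) = 345*(-1/((1 - ⅓*(-4))*2) - (1 - ⅓*(-4))*2/35) = 345*(-1/((1 + 4/3)*2) - (1 + 4/3)*2/35) = 345*(-1/((7/3)*2) - 2/15) = 345*(-1/14/3 - 1/35*14/3) = 345*(-1*3/14 - 2/15) = 345*(-3/14 - 2/15) = 345*(-73/210) = -1679/14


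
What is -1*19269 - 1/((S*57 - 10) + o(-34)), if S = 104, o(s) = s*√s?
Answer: -337805111725/17531014 - 17*I*√34/17531014 ≈ -19269.0 - 5.6543e-6*I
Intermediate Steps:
o(s) = s^(3/2)
-1*19269 - 1/((S*57 - 10) + o(-34)) = -1*19269 - 1/((104*57 - 10) + (-34)^(3/2)) = -19269 - 1/((5928 - 10) - 34*I*√34) = -19269 - 1/(5918 - 34*I*√34)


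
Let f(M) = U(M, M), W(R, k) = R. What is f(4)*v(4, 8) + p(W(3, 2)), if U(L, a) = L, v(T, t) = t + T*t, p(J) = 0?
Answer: 160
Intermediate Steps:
f(M) = M
f(4)*v(4, 8) + p(W(3, 2)) = 4*(8*(1 + 4)) + 0 = 4*(8*5) + 0 = 4*40 + 0 = 160 + 0 = 160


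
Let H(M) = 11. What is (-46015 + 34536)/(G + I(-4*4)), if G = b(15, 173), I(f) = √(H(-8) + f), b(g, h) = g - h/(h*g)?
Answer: -38569440/51301 + 2582775*I*√5/51301 ≈ -751.83 + 112.58*I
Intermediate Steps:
b(g, h) = g - 1/g (b(g, h) = g - h/(g*h) = g - h*1/(g*h) = g - 1/g)
I(f) = √(11 + f)
G = 224/15 (G = 15 - 1/15 = 224/15 ≈ 14.933)
(-46015 + 34536)/(G + I(-4*4)) = (-46015 + 34536)/(224/15 + √(11 - 4*4)) = -11479/(224/15 + √(11 - 16)) = -11479/(224/15 + √(-5)) = -11479/(224/15 + I*√5)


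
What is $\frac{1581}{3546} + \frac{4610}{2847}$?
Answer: $\frac{2316463}{1121718} \approx 2.0651$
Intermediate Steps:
$\frac{1581}{3546} + \frac{4610}{2847} = 1581 \cdot \frac{1}{3546} + 4610 \cdot \frac{1}{2847} = \frac{527}{1182} + \frac{4610}{2847} = \frac{2316463}{1121718}$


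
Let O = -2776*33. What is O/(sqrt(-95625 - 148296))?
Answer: 30536*I*sqrt(243921)/81307 ≈ 185.49*I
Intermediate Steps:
O = -91608
O/(sqrt(-95625 - 148296)) = -91608/sqrt(-95625 - 148296) = -91608*(-I*sqrt(243921)/243921) = -(-30536)*I*sqrt(243921)/81307 = 30536*I*sqrt(243921)/81307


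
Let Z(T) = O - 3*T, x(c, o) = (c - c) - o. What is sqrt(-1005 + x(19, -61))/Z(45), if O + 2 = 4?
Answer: -4*I*sqrt(59)/133 ≈ -0.23101*I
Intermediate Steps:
O = 2 (O = -2 + 4 = 2)
x(c, o) = -o (x(c, o) = 0 - o = -o)
Z(T) = 2 - 3*T
sqrt(-1005 + x(19, -61))/Z(45) = sqrt(-1005 - 1*(-61))/(2 - 3*45) = sqrt(-1005 + 61)/(2 - 135) = sqrt(-944)/(-133) = (4*I*sqrt(59))*(-1/133) = -4*I*sqrt(59)/133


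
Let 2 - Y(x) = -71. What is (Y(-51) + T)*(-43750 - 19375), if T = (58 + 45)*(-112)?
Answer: 723601875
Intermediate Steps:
T = -11536 (T = 103*(-112) = -11536)
Y(x) = 73 (Y(x) = 2 - 1*(-71) = 2 + 71 = 73)
(Y(-51) + T)*(-43750 - 19375) = (73 - 11536)*(-43750 - 19375) = -11463*(-63125) = 723601875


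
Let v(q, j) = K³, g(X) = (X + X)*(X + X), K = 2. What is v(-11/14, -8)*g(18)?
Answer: 10368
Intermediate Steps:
g(X) = 4*X² (g(X) = (2*X)*(2*X) = 4*X²)
v(q, j) = 8 (v(q, j) = 2³ = 8)
v(-11/14, -8)*g(18) = 8*(4*18²) = 8*(4*324) = 8*1296 = 10368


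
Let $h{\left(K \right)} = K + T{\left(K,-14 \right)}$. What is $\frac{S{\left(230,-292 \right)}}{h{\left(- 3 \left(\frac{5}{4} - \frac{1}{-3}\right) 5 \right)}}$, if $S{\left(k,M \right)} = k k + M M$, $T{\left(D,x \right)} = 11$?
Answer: $- \frac{552656}{51} \approx -10836.0$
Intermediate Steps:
$h{\left(K \right)} = 11 + K$ ($h{\left(K \right)} = K + 11 = 11 + K$)
$S{\left(k,M \right)} = M^{2} + k^{2}$ ($S{\left(k,M \right)} = k^{2} + M^{2} = M^{2} + k^{2}$)
$\frac{S{\left(230,-292 \right)}}{h{\left(- 3 \left(\frac{5}{4} - \frac{1}{-3}\right) 5 \right)}} = \frac{\left(-292\right)^{2} + 230^{2}}{11 + - 3 \left(\frac{5}{4} - \frac{1}{-3}\right) 5} = \frac{85264 + 52900}{11 + - 3 \left(5 \cdot \frac{1}{4} - - \frac{1}{3}\right) 5} = \frac{138164}{11 + - 3 \left(\frac{5}{4} + \frac{1}{3}\right) 5} = \frac{138164}{11 + \left(-3\right) \frac{19}{12} \cdot 5} = \frac{138164}{11 - \frac{95}{4}} = \frac{138164}{- \frac{51}{4}} = 138164 \left(- \frac{4}{51}\right) = - \frac{552656}{51}$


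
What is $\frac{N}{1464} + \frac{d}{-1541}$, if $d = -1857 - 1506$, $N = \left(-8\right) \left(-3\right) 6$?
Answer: $\frac{214389}{94001} \approx 2.2807$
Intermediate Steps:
$N = 144$ ($N = 24 \cdot 6 = 144$)
$d = -3363$ ($d = -1857 - 1506 = -3363$)
$\frac{N}{1464} + \frac{d}{-1541} = \frac{144}{1464} - \frac{3363}{-1541} = 144 \cdot \frac{1}{1464} - - \frac{3363}{1541} = \frac{6}{61} + \frac{3363}{1541} = \frac{214389}{94001}$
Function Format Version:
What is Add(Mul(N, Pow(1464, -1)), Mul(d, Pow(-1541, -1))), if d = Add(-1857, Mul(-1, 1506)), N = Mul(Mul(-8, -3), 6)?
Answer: Rational(214389, 94001) ≈ 2.2807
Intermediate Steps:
N = 144 (N = Mul(24, 6) = 144)
d = -3363 (d = Add(-1857, -1506) = -3363)
Add(Mul(N, Pow(1464, -1)), Mul(d, Pow(-1541, -1))) = Add(Mul(144, Pow(1464, -1)), Mul(-3363, Pow(-1541, -1))) = Add(Mul(144, Rational(1, 1464)), Mul(-3363, Rational(-1, 1541))) = Add(Rational(6, 61), Rational(3363, 1541)) = Rational(214389, 94001)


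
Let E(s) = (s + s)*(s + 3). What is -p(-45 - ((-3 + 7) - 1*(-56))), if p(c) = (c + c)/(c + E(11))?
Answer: 30/29 ≈ 1.0345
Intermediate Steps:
E(s) = 2*s*(3 + s) (E(s) = (2*s)*(3 + s) = 2*s*(3 + s))
p(c) = 2*c/(308 + c) (p(c) = (c + c)/(c + 2*11*(3 + 11)) = (2*c)/(c + 2*11*14) = (2*c)/(c + 308) = (2*c)/(308 + c) = 2*c/(308 + c))
-p(-45 - ((-3 + 7) - 1*(-56))) = -2*(-45 - ((-3 + 7) - 1*(-56)))/(308 + (-45 - ((-3 + 7) - 1*(-56)))) = -2*(-45 - (4 + 56))/(308 + (-45 - (4 + 56))) = -2*(-45 - 1*60)/(308 + (-45 - 1*60)) = -2*(-45 - 60)/(308 + (-45 - 60)) = -2*(-105)/(308 - 105) = -2*(-105)/203 = -1*(-30/29) = 30/29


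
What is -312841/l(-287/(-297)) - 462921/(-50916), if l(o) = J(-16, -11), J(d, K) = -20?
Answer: 664077949/42430 ≈ 15651.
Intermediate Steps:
l(o) = -20
-312841/l(-287/(-297)) - 462921/(-50916) = -312841/(-20) - 462921/(-50916) = -312841*(-1/20) - 462921*(-1/50916) = 312841/20 + 154307/16972 = 664077949/42430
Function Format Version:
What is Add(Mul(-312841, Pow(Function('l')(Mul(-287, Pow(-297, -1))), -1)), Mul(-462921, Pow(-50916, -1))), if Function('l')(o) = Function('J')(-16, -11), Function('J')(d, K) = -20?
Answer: Rational(664077949, 42430) ≈ 15651.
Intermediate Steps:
Function('l')(o) = -20
Add(Mul(-312841, Pow(Function('l')(Mul(-287, Pow(-297, -1))), -1)), Mul(-462921, Pow(-50916, -1))) = Add(Mul(-312841, Pow(-20, -1)), Mul(-462921, Pow(-50916, -1))) = Add(Mul(-312841, Rational(-1, 20)), Mul(-462921, Rational(-1, 50916))) = Add(Rational(312841, 20), Rational(154307, 16972)) = Rational(664077949, 42430)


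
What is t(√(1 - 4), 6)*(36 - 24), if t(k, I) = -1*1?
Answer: -12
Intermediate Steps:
t(k, I) = -1
t(√(1 - 4), 6)*(36 - 24) = -(36 - 24) = -1*12 = -12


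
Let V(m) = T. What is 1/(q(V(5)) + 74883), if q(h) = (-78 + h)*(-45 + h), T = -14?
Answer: 1/80311 ≈ 1.2452e-5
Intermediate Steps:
V(m) = -14
1/(q(V(5)) + 74883) = 1/((3510 + (-14)² - 123*(-14)) + 74883) = 1/((3510 + 196 + 1722) + 74883) = 1/(5428 + 74883) = 1/80311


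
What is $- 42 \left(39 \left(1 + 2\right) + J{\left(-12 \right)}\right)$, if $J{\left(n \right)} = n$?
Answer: $-4410$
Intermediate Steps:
$- 42 \left(39 \left(1 + 2\right) + J{\left(-12 \right)}\right) = - 42 \left(39 \left(1 + 2\right) - 12\right) = - 42 \left(39 \cdot 3 - 12\right) = - 42 \left(117 - 12\right) = \left(-42\right) 105 = -4410$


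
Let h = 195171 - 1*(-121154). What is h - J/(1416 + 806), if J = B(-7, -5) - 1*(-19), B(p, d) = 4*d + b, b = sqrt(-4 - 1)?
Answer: 702874151/2222 - I*sqrt(5)/2222 ≈ 3.1633e+5 - 0.0010063*I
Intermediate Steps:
b = I*sqrt(5) (b = sqrt(-5) = I*sqrt(5) ≈ 2.2361*I)
B(p, d) = 4*d + I*sqrt(5)
J = -1 + I*sqrt(5) (J = (4*(-5) + I*sqrt(5)) - 1*(-19) = (-20 + I*sqrt(5)) + 19 = -1 + I*sqrt(5) ≈ -1.0 + 2.2361*I)
h = 316325 (h = 195171 + 121154 = 316325)
h - J/(1416 + 806) = 316325 - (-1 + I*sqrt(5))/(1416 + 806) = 316325 - (-1 + I*sqrt(5))/2222 = 316325 - (-1/2222 + I*sqrt(5)/2222) = 316325 + (1/2222 - I*sqrt(5)/2222) = 702874151/2222 - I*sqrt(5)/2222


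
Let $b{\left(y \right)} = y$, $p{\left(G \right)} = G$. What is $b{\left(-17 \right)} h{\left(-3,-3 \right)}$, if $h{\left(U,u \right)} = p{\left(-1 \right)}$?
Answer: $17$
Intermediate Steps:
$h{\left(U,u \right)} = -1$
$b{\left(-17 \right)} h{\left(-3,-3 \right)} = \left(-17\right) \left(-1\right) = 17$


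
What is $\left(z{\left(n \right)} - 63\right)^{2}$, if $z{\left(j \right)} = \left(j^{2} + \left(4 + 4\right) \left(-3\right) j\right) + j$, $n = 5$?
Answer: $23409$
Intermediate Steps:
$z{\left(j \right)} = j^{2} - 23 j$ ($z{\left(j \right)} = \left(j^{2} + 8 \left(-3\right) j\right) + j = \left(j^{2} - 24 j\right) + j = j^{2} - 23 j$)
$\left(z{\left(n \right)} - 63\right)^{2} = \left(5 \left(-23 + 5\right) - 63\right)^{2} = \left(5 \left(-18\right) - 63\right)^{2} = \left(-90 - 63\right)^{2} = \left(-153\right)^{2} = 23409$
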